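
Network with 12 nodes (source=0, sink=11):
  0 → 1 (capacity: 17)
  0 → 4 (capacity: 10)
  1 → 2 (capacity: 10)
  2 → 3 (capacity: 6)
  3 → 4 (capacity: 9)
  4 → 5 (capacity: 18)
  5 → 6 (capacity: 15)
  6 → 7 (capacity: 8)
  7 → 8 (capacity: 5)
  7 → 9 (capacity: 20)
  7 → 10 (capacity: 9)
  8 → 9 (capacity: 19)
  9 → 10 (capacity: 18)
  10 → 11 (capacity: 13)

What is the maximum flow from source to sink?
Maximum flow = 8

Max flow: 8

Flow assignment:
  0 → 1: 6/17
  0 → 4: 2/10
  1 → 2: 6/10
  2 → 3: 6/6
  3 → 4: 6/9
  4 → 5: 8/18
  5 → 6: 8/15
  6 → 7: 8/8
  7 → 10: 8/9
  10 → 11: 8/13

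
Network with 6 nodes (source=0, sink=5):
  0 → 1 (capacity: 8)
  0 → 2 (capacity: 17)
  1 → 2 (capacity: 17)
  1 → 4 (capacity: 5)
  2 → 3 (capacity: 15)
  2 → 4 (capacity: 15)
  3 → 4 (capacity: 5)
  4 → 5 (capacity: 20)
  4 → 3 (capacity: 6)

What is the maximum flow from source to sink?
Maximum flow = 20

Max flow: 20

Flow assignment:
  0 → 1: 8/8
  0 → 2: 12/17
  1 → 2: 3/17
  1 → 4: 5/5
  2 → 4: 15/15
  4 → 5: 20/20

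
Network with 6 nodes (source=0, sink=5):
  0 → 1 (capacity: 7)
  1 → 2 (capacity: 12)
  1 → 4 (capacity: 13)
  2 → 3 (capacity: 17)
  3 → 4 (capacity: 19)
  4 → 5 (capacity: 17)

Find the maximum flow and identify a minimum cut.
Max flow = 7, Min cut edges: (0,1)

Maximum flow: 7
Minimum cut: (0,1)
Partition: S = [0], T = [1, 2, 3, 4, 5]

Max-flow min-cut theorem verified: both equal 7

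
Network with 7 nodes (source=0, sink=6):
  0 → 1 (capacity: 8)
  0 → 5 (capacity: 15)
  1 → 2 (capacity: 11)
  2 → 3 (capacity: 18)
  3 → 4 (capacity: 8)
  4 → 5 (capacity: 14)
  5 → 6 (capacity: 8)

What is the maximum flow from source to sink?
Maximum flow = 8

Max flow: 8

Flow assignment:
  0 → 1: 8/8
  1 → 2: 8/11
  2 → 3: 8/18
  3 → 4: 8/8
  4 → 5: 8/14
  5 → 6: 8/8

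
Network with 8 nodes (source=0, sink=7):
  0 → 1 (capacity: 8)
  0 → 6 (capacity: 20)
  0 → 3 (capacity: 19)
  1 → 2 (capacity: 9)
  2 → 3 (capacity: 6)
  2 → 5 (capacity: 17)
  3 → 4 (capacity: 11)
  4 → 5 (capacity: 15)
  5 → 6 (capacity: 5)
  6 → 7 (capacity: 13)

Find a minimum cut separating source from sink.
Min cut value = 13, edges: (6,7)

Min cut value: 13
Partition: S = [0, 1, 2, 3, 4, 5, 6], T = [7]
Cut edges: (6,7)

By max-flow min-cut theorem, max flow = min cut = 13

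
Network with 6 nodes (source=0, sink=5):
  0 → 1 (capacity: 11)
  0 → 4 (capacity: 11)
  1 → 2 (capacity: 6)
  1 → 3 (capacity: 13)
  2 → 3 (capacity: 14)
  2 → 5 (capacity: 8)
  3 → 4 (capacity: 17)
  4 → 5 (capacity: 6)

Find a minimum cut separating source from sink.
Min cut value = 12, edges: (1,2), (4,5)

Min cut value: 12
Partition: S = [0, 1, 3, 4], T = [2, 5]
Cut edges: (1,2), (4,5)

By max-flow min-cut theorem, max flow = min cut = 12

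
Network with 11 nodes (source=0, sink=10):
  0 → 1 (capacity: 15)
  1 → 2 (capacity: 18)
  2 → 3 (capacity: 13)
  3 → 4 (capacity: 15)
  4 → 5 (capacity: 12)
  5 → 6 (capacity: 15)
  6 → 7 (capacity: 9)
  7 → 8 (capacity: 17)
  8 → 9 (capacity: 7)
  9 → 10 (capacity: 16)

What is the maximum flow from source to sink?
Maximum flow = 7

Max flow: 7

Flow assignment:
  0 → 1: 7/15
  1 → 2: 7/18
  2 → 3: 7/13
  3 → 4: 7/15
  4 → 5: 7/12
  5 → 6: 7/15
  6 → 7: 7/9
  7 → 8: 7/17
  8 → 9: 7/7
  9 → 10: 7/16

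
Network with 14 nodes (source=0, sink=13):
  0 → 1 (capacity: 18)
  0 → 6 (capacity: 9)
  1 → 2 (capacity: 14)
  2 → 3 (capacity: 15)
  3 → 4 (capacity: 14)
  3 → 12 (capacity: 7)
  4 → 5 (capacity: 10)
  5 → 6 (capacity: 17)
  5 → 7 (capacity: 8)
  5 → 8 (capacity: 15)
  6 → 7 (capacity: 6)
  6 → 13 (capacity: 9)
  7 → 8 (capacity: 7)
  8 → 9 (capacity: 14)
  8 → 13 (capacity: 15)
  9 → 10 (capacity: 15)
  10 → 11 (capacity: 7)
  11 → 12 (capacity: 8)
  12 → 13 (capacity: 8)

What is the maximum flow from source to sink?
Maximum flow = 23

Max flow: 23

Flow assignment:
  0 → 1: 14/18
  0 → 6: 9/9
  1 → 2: 14/14
  2 → 3: 14/15
  3 → 4: 7/14
  3 → 12: 7/7
  4 → 5: 7/10
  5 → 8: 7/15
  6 → 13: 9/9
  8 → 13: 7/15
  12 → 13: 7/8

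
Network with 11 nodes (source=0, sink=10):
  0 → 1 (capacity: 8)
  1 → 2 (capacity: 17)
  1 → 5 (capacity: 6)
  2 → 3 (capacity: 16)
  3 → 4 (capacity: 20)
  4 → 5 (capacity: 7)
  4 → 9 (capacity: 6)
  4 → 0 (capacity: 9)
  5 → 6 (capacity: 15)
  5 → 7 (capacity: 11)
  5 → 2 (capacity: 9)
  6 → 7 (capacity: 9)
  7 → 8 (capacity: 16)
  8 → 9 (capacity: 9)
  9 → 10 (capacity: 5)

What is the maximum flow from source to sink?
Maximum flow = 5

Max flow: 5

Flow assignment:
  0 → 1: 8/8
  1 → 2: 6/17
  1 → 5: 2/6
  2 → 3: 6/16
  3 → 4: 6/20
  4 → 9: 3/6
  4 → 0: 3/9
  5 → 7: 2/11
  7 → 8: 2/16
  8 → 9: 2/9
  9 → 10: 5/5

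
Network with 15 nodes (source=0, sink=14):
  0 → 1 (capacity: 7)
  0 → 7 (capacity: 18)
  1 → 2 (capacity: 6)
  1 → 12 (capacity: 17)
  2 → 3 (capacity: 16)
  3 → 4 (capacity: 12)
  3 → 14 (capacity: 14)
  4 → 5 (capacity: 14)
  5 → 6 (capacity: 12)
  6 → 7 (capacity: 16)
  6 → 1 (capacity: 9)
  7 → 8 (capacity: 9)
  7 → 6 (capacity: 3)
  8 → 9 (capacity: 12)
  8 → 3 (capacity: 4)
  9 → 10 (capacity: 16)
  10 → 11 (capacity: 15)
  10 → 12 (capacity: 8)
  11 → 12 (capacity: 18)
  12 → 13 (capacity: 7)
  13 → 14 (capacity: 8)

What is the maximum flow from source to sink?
Maximum flow = 17

Max flow: 17

Flow assignment:
  0 → 1: 5/7
  0 → 7: 12/18
  1 → 2: 6/6
  1 → 12: 2/17
  2 → 3: 6/16
  3 → 14: 10/14
  6 → 1: 3/9
  7 → 8: 9/9
  7 → 6: 3/3
  8 → 9: 5/12
  8 → 3: 4/4
  9 → 10: 5/16
  10 → 12: 5/8
  12 → 13: 7/7
  13 → 14: 7/8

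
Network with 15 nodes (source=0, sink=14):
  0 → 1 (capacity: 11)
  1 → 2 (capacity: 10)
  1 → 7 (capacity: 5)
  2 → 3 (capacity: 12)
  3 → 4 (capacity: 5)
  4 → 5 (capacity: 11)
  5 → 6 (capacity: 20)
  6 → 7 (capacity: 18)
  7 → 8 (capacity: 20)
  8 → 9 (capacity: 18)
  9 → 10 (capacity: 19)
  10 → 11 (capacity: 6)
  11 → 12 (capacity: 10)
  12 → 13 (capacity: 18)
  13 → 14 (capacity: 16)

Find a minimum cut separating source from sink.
Min cut value = 6, edges: (10,11)

Min cut value: 6
Partition: S = [0, 1, 2, 3, 4, 5, 6, 7, 8, 9, 10], T = [11, 12, 13, 14]
Cut edges: (10,11)

By max-flow min-cut theorem, max flow = min cut = 6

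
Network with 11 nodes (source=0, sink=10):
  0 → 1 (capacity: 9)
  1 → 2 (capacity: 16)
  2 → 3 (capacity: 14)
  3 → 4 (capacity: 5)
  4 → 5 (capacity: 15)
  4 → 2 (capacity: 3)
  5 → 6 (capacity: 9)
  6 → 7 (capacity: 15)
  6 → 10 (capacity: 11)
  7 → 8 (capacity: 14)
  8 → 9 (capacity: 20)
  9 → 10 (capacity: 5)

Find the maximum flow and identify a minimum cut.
Max flow = 5, Min cut edges: (3,4)

Maximum flow: 5
Minimum cut: (3,4)
Partition: S = [0, 1, 2, 3], T = [4, 5, 6, 7, 8, 9, 10]

Max-flow min-cut theorem verified: both equal 5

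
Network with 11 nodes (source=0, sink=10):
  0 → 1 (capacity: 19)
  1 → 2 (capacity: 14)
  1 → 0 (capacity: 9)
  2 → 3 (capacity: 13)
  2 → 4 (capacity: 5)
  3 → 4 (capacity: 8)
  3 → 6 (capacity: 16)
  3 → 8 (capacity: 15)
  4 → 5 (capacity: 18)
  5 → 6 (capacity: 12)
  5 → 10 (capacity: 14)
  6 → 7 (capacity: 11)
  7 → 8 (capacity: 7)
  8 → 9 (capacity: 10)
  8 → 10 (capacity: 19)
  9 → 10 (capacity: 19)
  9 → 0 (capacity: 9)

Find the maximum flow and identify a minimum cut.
Max flow = 14, Min cut edges: (1,2)

Maximum flow: 14
Minimum cut: (1,2)
Partition: S = [0, 1], T = [2, 3, 4, 5, 6, 7, 8, 9, 10]

Max-flow min-cut theorem verified: both equal 14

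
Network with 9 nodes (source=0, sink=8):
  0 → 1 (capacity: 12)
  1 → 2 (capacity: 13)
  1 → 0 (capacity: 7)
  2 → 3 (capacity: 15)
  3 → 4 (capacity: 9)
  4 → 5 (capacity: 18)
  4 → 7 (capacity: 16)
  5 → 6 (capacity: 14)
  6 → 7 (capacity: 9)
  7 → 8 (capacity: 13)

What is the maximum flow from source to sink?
Maximum flow = 9

Max flow: 9

Flow assignment:
  0 → 1: 9/12
  1 → 2: 9/13
  2 → 3: 9/15
  3 → 4: 9/9
  4 → 7: 9/16
  7 → 8: 9/13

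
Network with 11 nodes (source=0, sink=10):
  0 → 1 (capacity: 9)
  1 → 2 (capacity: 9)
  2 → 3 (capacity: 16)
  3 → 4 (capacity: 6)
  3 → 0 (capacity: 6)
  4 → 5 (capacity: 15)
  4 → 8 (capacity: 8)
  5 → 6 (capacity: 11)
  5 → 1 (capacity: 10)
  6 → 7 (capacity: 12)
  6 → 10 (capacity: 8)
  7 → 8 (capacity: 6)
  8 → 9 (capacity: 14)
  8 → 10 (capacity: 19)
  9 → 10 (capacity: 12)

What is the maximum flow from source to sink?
Maximum flow = 6

Max flow: 6

Flow assignment:
  0 → 1: 9/9
  1 → 2: 9/9
  2 → 3: 9/16
  3 → 4: 6/6
  3 → 0: 3/6
  4 → 8: 6/8
  8 → 10: 6/19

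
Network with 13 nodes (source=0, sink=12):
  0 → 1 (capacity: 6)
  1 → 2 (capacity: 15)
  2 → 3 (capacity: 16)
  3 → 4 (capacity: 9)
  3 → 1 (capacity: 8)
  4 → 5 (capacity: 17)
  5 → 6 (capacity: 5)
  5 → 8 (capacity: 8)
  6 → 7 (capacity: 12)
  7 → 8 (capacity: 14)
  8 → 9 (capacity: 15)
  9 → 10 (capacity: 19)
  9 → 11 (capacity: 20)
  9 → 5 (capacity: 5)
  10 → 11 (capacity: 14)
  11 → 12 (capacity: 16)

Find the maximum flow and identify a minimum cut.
Max flow = 6, Min cut edges: (0,1)

Maximum flow: 6
Minimum cut: (0,1)
Partition: S = [0], T = [1, 2, 3, 4, 5, 6, 7, 8, 9, 10, 11, 12]

Max-flow min-cut theorem verified: both equal 6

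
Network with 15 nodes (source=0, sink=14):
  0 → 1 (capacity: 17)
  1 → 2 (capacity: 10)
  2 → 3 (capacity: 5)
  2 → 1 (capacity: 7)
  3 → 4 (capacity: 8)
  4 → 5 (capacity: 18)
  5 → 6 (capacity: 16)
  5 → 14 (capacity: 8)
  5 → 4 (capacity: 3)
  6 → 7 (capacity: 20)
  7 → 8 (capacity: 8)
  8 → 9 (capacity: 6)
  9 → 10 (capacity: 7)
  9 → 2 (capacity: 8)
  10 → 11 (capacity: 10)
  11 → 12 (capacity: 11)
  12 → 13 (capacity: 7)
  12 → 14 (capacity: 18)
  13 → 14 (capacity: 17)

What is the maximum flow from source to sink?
Maximum flow = 5

Max flow: 5

Flow assignment:
  0 → 1: 5/17
  1 → 2: 5/10
  2 → 3: 5/5
  3 → 4: 5/8
  4 → 5: 5/18
  5 → 14: 5/8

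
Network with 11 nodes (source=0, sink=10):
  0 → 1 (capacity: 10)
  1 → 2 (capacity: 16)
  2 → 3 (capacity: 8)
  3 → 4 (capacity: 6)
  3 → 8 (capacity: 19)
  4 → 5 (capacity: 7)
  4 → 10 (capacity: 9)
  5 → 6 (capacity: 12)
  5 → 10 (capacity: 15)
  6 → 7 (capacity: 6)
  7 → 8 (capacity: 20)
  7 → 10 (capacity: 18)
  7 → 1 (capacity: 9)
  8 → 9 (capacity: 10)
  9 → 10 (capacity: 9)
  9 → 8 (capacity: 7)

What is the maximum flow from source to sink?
Maximum flow = 8

Max flow: 8

Flow assignment:
  0 → 1: 8/10
  1 → 2: 8/16
  2 → 3: 8/8
  3 → 4: 6/6
  3 → 8: 2/19
  4 → 10: 6/9
  8 → 9: 2/10
  9 → 10: 2/9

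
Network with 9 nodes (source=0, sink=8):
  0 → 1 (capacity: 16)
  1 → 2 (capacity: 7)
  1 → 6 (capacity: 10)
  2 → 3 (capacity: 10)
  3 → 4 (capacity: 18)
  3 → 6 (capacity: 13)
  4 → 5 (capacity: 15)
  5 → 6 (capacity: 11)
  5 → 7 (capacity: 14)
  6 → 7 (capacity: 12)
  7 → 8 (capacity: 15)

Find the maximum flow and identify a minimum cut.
Max flow = 15, Min cut edges: (7,8)

Maximum flow: 15
Minimum cut: (7,8)
Partition: S = [0, 1, 2, 3, 4, 5, 6, 7], T = [8]

Max-flow min-cut theorem verified: both equal 15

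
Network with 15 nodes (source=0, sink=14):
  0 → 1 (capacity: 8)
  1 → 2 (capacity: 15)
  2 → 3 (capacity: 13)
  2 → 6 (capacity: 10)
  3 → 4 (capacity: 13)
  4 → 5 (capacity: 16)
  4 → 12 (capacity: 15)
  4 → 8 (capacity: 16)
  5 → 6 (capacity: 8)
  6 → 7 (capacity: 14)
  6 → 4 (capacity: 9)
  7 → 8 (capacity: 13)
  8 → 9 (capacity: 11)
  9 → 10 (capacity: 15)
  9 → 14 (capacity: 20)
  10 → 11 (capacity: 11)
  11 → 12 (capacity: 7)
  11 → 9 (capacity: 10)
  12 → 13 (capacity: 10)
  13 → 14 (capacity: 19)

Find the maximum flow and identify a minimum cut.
Max flow = 8, Min cut edges: (0,1)

Maximum flow: 8
Minimum cut: (0,1)
Partition: S = [0], T = [1, 2, 3, 4, 5, 6, 7, 8, 9, 10, 11, 12, 13, 14]

Max-flow min-cut theorem verified: both equal 8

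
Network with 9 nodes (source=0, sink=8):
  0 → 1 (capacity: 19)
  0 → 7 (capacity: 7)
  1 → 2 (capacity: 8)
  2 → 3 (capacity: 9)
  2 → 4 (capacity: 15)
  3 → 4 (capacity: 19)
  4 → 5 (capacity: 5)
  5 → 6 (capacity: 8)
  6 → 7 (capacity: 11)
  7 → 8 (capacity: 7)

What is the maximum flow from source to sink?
Maximum flow = 7

Max flow: 7

Flow assignment:
  0 → 1: 5/19
  0 → 7: 2/7
  1 → 2: 5/8
  2 → 4: 5/15
  4 → 5: 5/5
  5 → 6: 5/8
  6 → 7: 5/11
  7 → 8: 7/7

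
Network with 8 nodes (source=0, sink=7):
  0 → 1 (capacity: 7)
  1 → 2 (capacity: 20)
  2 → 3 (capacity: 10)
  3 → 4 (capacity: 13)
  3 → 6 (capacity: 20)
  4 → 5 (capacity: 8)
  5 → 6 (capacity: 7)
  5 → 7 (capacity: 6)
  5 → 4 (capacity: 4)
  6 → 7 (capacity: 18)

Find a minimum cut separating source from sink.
Min cut value = 7, edges: (0,1)

Min cut value: 7
Partition: S = [0], T = [1, 2, 3, 4, 5, 6, 7]
Cut edges: (0,1)

By max-flow min-cut theorem, max flow = min cut = 7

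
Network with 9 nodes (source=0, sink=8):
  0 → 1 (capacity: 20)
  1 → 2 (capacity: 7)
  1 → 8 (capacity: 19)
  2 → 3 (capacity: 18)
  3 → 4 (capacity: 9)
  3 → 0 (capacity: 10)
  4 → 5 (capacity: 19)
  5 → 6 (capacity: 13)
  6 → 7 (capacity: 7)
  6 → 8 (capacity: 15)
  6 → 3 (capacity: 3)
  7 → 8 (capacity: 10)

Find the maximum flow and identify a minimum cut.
Max flow = 20, Min cut edges: (0,1)

Maximum flow: 20
Minimum cut: (0,1)
Partition: S = [0], T = [1, 2, 3, 4, 5, 6, 7, 8]

Max-flow min-cut theorem verified: both equal 20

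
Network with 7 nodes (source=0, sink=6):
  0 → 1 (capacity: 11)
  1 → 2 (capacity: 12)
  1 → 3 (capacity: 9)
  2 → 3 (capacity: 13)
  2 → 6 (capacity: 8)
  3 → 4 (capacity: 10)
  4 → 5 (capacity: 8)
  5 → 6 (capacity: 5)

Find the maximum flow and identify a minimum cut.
Max flow = 11, Min cut edges: (0,1)

Maximum flow: 11
Minimum cut: (0,1)
Partition: S = [0], T = [1, 2, 3, 4, 5, 6]

Max-flow min-cut theorem verified: both equal 11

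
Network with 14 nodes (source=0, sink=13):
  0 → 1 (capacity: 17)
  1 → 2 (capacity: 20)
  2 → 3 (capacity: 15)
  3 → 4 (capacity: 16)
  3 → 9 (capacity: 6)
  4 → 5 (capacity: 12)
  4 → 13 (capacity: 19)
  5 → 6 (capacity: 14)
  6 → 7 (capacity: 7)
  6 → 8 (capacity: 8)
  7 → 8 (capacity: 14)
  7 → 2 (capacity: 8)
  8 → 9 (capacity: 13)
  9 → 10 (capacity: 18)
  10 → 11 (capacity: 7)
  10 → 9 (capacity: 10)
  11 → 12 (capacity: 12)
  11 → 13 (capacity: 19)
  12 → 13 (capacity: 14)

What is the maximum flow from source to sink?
Maximum flow = 15

Max flow: 15

Flow assignment:
  0 → 1: 15/17
  1 → 2: 15/20
  2 → 3: 15/15
  3 → 4: 15/16
  4 → 13: 15/19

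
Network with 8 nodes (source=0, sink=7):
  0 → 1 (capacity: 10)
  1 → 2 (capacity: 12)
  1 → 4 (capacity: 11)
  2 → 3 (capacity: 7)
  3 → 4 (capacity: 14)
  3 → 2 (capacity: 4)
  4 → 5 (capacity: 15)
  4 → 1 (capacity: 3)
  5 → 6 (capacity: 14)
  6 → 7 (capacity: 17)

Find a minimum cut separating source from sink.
Min cut value = 10, edges: (0,1)

Min cut value: 10
Partition: S = [0], T = [1, 2, 3, 4, 5, 6, 7]
Cut edges: (0,1)

By max-flow min-cut theorem, max flow = min cut = 10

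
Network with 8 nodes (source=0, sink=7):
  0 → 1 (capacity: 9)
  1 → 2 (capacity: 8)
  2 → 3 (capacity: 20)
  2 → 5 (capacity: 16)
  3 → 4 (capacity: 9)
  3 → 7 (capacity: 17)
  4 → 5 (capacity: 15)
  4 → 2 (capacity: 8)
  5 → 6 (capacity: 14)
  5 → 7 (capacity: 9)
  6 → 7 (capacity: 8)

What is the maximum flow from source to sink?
Maximum flow = 8

Max flow: 8

Flow assignment:
  0 → 1: 8/9
  1 → 2: 8/8
  2 → 3: 8/20
  3 → 7: 8/17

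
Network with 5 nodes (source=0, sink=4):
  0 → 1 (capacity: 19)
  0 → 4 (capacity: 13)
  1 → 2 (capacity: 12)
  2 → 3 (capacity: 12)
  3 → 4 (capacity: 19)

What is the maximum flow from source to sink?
Maximum flow = 25

Max flow: 25

Flow assignment:
  0 → 1: 12/19
  0 → 4: 13/13
  1 → 2: 12/12
  2 → 3: 12/12
  3 → 4: 12/19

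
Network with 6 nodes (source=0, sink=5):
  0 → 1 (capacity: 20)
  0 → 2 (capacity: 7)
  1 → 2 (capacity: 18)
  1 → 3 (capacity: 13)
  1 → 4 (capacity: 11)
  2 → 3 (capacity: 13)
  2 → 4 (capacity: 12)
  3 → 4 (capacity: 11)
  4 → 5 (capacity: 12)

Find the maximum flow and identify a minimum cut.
Max flow = 12, Min cut edges: (4,5)

Maximum flow: 12
Minimum cut: (4,5)
Partition: S = [0, 1, 2, 3, 4], T = [5]

Max-flow min-cut theorem verified: both equal 12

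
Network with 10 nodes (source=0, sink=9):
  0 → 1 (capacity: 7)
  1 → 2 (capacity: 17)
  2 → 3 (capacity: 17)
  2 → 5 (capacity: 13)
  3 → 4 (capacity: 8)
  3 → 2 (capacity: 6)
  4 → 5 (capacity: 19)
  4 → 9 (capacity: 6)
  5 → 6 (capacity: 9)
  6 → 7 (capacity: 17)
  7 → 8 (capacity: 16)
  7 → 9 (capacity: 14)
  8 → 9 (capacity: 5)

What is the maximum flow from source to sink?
Maximum flow = 7

Max flow: 7

Flow assignment:
  0 → 1: 7/7
  1 → 2: 7/17
  2 → 3: 6/17
  2 → 5: 1/13
  3 → 4: 6/8
  4 → 9: 6/6
  5 → 6: 1/9
  6 → 7: 1/17
  7 → 9: 1/14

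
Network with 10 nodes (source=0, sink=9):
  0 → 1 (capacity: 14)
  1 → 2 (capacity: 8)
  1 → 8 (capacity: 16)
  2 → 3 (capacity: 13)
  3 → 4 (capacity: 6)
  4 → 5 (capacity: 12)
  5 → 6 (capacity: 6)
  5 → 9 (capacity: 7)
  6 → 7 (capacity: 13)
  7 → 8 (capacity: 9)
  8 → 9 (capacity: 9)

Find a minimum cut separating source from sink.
Min cut value = 14, edges: (0,1)

Min cut value: 14
Partition: S = [0], T = [1, 2, 3, 4, 5, 6, 7, 8, 9]
Cut edges: (0,1)

By max-flow min-cut theorem, max flow = min cut = 14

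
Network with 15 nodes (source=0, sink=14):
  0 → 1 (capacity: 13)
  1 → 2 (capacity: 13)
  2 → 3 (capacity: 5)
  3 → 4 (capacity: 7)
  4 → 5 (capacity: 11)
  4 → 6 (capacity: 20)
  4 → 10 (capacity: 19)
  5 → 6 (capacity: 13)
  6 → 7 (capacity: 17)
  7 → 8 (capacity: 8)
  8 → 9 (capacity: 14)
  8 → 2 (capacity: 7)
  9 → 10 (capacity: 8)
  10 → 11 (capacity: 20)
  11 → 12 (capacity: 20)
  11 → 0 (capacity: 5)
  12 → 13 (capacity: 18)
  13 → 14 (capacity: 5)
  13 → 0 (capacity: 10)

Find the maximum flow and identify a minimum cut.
Max flow = 5, Min cut edges: (13,14)

Maximum flow: 5
Minimum cut: (13,14)
Partition: S = [0, 1, 2, 3, 4, 5, 6, 7, 8, 9, 10, 11, 12, 13], T = [14]

Max-flow min-cut theorem verified: both equal 5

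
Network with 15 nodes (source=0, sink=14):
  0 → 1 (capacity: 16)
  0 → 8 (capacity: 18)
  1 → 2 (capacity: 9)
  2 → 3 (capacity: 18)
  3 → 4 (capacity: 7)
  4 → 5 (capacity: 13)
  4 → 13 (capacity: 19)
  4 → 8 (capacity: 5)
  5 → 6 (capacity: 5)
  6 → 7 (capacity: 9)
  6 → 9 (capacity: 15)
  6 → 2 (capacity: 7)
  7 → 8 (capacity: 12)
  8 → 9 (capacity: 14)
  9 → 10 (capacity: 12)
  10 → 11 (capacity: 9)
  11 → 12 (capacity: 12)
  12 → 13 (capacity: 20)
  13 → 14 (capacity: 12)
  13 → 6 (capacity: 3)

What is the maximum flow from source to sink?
Maximum flow = 12

Max flow: 12

Flow assignment:
  0 → 1: 7/16
  0 → 8: 5/18
  1 → 2: 7/9
  2 → 3: 7/18
  3 → 4: 7/7
  4 → 13: 3/19
  4 → 8: 4/5
  8 → 9: 9/14
  9 → 10: 9/12
  10 → 11: 9/9
  11 → 12: 9/12
  12 → 13: 9/20
  13 → 14: 12/12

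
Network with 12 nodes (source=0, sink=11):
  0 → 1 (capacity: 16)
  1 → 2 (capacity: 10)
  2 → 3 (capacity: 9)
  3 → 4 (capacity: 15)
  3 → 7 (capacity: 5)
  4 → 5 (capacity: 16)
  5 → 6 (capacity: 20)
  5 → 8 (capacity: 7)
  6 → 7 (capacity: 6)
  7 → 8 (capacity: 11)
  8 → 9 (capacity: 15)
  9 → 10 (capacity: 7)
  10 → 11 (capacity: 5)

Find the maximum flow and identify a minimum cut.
Max flow = 5, Min cut edges: (10,11)

Maximum flow: 5
Minimum cut: (10,11)
Partition: S = [0, 1, 2, 3, 4, 5, 6, 7, 8, 9, 10], T = [11]

Max-flow min-cut theorem verified: both equal 5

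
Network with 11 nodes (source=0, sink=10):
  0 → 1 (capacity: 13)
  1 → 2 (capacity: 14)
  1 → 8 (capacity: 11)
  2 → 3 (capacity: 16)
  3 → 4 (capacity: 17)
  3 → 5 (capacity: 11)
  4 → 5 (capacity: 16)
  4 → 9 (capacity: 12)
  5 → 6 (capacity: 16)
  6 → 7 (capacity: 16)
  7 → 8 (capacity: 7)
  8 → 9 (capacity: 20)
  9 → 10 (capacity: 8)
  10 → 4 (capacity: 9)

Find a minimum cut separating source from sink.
Min cut value = 8, edges: (9,10)

Min cut value: 8
Partition: S = [0, 1, 2, 3, 4, 5, 6, 7, 8, 9], T = [10]
Cut edges: (9,10)

By max-flow min-cut theorem, max flow = min cut = 8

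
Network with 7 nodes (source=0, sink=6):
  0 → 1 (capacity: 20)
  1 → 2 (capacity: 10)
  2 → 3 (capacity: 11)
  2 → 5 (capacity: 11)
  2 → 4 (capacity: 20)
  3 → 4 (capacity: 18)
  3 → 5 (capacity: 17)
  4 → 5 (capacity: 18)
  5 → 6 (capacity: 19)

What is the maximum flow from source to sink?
Maximum flow = 10

Max flow: 10

Flow assignment:
  0 → 1: 10/20
  1 → 2: 10/10
  2 → 5: 10/11
  5 → 6: 10/19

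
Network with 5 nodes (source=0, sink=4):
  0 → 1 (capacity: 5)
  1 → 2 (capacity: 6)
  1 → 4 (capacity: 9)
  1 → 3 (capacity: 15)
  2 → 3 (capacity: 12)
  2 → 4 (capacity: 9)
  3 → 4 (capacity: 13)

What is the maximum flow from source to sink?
Maximum flow = 5

Max flow: 5

Flow assignment:
  0 → 1: 5/5
  1 → 4: 5/9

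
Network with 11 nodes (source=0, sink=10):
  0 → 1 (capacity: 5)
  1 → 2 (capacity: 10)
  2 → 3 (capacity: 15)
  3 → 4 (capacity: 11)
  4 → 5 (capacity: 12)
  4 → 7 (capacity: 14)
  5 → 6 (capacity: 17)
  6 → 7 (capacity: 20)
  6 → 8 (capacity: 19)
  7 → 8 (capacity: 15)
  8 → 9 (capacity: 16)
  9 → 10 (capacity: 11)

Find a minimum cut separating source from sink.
Min cut value = 5, edges: (0,1)

Min cut value: 5
Partition: S = [0], T = [1, 2, 3, 4, 5, 6, 7, 8, 9, 10]
Cut edges: (0,1)

By max-flow min-cut theorem, max flow = min cut = 5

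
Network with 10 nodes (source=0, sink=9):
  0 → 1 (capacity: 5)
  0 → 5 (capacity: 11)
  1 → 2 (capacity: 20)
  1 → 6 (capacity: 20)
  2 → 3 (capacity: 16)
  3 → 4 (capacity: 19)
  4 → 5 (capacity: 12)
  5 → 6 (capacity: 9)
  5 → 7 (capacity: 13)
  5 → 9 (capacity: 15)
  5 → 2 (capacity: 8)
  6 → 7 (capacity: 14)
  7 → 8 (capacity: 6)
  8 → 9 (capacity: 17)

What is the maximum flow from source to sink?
Maximum flow = 16

Max flow: 16

Flow assignment:
  0 → 1: 5/5
  0 → 5: 11/11
  1 → 6: 5/20
  5 → 9: 11/15
  6 → 7: 5/14
  7 → 8: 5/6
  8 → 9: 5/17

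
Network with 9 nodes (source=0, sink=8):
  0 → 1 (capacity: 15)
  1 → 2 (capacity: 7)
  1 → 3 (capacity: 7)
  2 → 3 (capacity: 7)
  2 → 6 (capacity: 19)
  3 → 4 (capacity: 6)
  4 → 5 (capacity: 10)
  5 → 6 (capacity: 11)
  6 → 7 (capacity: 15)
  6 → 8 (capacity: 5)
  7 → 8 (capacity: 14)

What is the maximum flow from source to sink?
Maximum flow = 13

Max flow: 13

Flow assignment:
  0 → 1: 13/15
  1 → 2: 7/7
  1 → 3: 6/7
  2 → 6: 7/19
  3 → 4: 6/6
  4 → 5: 6/10
  5 → 6: 6/11
  6 → 7: 8/15
  6 → 8: 5/5
  7 → 8: 8/14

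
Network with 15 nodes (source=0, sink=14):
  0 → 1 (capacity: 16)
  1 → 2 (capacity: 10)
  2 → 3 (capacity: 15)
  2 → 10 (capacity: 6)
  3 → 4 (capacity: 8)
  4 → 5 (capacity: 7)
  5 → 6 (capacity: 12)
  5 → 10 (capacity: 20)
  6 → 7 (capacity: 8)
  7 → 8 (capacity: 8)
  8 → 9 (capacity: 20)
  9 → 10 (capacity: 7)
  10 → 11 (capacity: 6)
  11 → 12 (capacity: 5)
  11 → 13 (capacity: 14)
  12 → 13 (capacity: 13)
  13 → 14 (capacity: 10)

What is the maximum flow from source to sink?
Maximum flow = 6

Max flow: 6

Flow assignment:
  0 → 1: 6/16
  1 → 2: 6/10
  2 → 3: 4/15
  2 → 10: 2/6
  3 → 4: 4/8
  4 → 5: 4/7
  5 → 10: 4/20
  10 → 11: 6/6
  11 → 13: 6/14
  13 → 14: 6/10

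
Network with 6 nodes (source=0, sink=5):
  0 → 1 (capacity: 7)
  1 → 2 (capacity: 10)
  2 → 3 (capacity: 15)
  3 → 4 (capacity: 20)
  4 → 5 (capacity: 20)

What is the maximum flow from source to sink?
Maximum flow = 7

Max flow: 7

Flow assignment:
  0 → 1: 7/7
  1 → 2: 7/10
  2 → 3: 7/15
  3 → 4: 7/20
  4 → 5: 7/20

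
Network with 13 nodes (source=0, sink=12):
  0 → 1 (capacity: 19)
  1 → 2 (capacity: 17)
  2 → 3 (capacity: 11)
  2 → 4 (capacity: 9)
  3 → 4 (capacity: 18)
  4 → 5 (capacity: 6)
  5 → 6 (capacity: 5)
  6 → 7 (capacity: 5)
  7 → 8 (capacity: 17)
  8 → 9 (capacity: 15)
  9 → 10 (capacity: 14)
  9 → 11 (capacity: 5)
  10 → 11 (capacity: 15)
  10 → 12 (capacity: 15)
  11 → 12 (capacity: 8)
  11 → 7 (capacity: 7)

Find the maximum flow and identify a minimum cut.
Max flow = 5, Min cut edges: (6,7)

Maximum flow: 5
Minimum cut: (6,7)
Partition: S = [0, 1, 2, 3, 4, 5, 6], T = [7, 8, 9, 10, 11, 12]

Max-flow min-cut theorem verified: both equal 5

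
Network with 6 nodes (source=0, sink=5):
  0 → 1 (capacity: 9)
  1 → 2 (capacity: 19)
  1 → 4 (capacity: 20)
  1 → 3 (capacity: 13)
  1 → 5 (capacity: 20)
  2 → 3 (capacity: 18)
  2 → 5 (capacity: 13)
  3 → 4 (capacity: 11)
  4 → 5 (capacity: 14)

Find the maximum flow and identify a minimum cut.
Max flow = 9, Min cut edges: (0,1)

Maximum flow: 9
Minimum cut: (0,1)
Partition: S = [0], T = [1, 2, 3, 4, 5]

Max-flow min-cut theorem verified: both equal 9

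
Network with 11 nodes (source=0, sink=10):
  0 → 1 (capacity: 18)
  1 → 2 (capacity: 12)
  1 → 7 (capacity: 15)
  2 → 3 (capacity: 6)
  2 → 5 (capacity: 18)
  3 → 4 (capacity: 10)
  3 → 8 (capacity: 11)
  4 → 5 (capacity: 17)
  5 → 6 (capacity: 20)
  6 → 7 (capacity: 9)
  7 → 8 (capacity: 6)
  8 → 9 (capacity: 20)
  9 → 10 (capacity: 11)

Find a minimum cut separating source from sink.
Min cut value = 11, edges: (9,10)

Min cut value: 11
Partition: S = [0, 1, 2, 3, 4, 5, 6, 7, 8, 9], T = [10]
Cut edges: (9,10)

By max-flow min-cut theorem, max flow = min cut = 11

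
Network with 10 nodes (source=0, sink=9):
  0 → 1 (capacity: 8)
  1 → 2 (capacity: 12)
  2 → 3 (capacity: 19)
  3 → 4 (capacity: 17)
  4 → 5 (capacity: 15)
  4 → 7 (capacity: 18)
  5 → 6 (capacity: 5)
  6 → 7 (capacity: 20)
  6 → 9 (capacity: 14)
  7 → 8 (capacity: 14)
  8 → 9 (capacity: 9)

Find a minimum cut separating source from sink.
Min cut value = 8, edges: (0,1)

Min cut value: 8
Partition: S = [0], T = [1, 2, 3, 4, 5, 6, 7, 8, 9]
Cut edges: (0,1)

By max-flow min-cut theorem, max flow = min cut = 8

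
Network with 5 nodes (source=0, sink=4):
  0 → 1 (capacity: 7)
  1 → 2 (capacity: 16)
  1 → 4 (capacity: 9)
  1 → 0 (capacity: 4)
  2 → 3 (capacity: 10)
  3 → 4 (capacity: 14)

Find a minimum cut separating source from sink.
Min cut value = 7, edges: (0,1)

Min cut value: 7
Partition: S = [0], T = [1, 2, 3, 4]
Cut edges: (0,1)

By max-flow min-cut theorem, max flow = min cut = 7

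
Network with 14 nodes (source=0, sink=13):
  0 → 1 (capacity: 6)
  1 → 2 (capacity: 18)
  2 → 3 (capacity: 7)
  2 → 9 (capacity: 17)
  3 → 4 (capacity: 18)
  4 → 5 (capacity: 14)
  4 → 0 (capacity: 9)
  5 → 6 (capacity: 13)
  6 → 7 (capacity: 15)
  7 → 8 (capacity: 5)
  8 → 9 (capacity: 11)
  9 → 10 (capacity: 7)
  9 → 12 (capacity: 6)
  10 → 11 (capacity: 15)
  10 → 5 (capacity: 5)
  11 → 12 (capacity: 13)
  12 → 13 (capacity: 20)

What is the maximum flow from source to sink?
Maximum flow = 6

Max flow: 6

Flow assignment:
  0 → 1: 6/6
  1 → 2: 6/18
  2 → 9: 6/17
  9 → 12: 6/6
  12 → 13: 6/20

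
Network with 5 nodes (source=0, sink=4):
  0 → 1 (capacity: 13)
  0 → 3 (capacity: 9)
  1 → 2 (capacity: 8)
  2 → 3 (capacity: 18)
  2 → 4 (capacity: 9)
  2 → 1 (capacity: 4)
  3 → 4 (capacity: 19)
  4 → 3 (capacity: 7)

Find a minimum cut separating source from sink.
Min cut value = 17, edges: (0,3), (1,2)

Min cut value: 17
Partition: S = [0, 1], T = [2, 3, 4]
Cut edges: (0,3), (1,2)

By max-flow min-cut theorem, max flow = min cut = 17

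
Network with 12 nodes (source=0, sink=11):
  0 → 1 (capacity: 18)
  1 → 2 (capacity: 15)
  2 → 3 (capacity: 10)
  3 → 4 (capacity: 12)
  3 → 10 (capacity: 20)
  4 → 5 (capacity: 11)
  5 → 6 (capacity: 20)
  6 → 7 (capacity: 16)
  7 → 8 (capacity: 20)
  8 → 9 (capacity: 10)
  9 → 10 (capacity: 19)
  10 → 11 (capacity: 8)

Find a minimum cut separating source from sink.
Min cut value = 8, edges: (10,11)

Min cut value: 8
Partition: S = [0, 1, 2, 3, 4, 5, 6, 7, 8, 9, 10], T = [11]
Cut edges: (10,11)

By max-flow min-cut theorem, max flow = min cut = 8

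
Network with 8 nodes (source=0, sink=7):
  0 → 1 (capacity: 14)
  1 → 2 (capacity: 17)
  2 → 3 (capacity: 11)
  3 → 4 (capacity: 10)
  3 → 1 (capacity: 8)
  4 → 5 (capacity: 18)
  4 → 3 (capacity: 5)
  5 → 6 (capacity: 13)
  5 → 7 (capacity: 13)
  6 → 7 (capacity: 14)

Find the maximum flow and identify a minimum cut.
Max flow = 10, Min cut edges: (3,4)

Maximum flow: 10
Minimum cut: (3,4)
Partition: S = [0, 1, 2, 3], T = [4, 5, 6, 7]

Max-flow min-cut theorem verified: both equal 10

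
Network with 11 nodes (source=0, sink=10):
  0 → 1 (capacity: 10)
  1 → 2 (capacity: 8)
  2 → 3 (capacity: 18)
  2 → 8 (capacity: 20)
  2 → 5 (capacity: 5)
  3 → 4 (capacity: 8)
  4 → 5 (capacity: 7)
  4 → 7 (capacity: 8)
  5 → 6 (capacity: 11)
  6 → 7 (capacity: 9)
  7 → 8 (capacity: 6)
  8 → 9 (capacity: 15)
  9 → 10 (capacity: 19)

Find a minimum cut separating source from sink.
Min cut value = 8, edges: (1,2)

Min cut value: 8
Partition: S = [0, 1], T = [2, 3, 4, 5, 6, 7, 8, 9, 10]
Cut edges: (1,2)

By max-flow min-cut theorem, max flow = min cut = 8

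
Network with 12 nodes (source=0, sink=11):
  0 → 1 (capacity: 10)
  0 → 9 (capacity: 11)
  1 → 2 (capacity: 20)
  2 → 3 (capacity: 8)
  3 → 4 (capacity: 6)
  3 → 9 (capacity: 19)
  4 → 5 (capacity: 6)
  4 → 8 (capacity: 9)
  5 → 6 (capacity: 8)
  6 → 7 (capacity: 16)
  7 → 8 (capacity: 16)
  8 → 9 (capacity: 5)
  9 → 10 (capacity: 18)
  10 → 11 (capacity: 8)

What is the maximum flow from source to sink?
Maximum flow = 8

Max flow: 8

Flow assignment:
  0 → 1: 8/10
  1 → 2: 8/20
  2 → 3: 8/8
  3 → 9: 8/19
  9 → 10: 8/18
  10 → 11: 8/8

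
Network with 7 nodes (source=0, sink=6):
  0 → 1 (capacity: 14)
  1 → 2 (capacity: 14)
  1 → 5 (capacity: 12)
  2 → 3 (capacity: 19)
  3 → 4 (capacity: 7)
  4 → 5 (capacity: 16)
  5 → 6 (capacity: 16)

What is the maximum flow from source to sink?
Maximum flow = 14

Max flow: 14

Flow assignment:
  0 → 1: 14/14
  1 → 2: 2/14
  1 → 5: 12/12
  2 → 3: 2/19
  3 → 4: 2/7
  4 → 5: 2/16
  5 → 6: 14/16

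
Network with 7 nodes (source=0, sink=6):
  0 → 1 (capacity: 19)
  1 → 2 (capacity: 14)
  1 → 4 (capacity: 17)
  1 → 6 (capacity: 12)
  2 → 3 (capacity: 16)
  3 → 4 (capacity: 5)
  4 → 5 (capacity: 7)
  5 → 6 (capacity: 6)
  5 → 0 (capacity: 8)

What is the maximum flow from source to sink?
Maximum flow = 18

Max flow: 18

Flow assignment:
  0 → 1: 19/19
  1 → 4: 7/17
  1 → 6: 12/12
  4 → 5: 7/7
  5 → 6: 6/6
  5 → 0: 1/8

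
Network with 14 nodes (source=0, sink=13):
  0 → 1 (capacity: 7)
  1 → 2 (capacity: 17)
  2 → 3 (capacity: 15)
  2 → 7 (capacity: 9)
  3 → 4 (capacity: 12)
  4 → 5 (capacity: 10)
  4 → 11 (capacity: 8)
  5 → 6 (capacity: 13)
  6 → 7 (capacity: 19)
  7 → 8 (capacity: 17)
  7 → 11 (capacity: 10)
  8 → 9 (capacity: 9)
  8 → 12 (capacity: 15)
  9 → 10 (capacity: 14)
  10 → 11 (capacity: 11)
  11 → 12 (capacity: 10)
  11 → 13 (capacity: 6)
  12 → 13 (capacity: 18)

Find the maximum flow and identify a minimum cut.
Max flow = 7, Min cut edges: (0,1)

Maximum flow: 7
Minimum cut: (0,1)
Partition: S = [0], T = [1, 2, 3, 4, 5, 6, 7, 8, 9, 10, 11, 12, 13]

Max-flow min-cut theorem verified: both equal 7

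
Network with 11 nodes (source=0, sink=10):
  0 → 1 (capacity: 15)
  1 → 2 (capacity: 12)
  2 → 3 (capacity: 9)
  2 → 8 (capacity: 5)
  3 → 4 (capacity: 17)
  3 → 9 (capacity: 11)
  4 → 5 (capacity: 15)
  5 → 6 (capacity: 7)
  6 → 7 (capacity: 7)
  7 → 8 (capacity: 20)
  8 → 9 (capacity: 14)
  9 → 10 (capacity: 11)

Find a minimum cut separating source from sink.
Min cut value = 11, edges: (9,10)

Min cut value: 11
Partition: S = [0, 1, 2, 3, 4, 5, 6, 7, 8, 9], T = [10]
Cut edges: (9,10)

By max-flow min-cut theorem, max flow = min cut = 11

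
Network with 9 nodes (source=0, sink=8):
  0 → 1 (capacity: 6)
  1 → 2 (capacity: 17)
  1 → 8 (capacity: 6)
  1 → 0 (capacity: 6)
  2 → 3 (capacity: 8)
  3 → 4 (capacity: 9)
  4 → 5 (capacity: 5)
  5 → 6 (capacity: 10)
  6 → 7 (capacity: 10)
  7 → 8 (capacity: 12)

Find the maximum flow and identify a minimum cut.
Max flow = 6, Min cut edges: (0,1)

Maximum flow: 6
Minimum cut: (0,1)
Partition: S = [0], T = [1, 2, 3, 4, 5, 6, 7, 8]

Max-flow min-cut theorem verified: both equal 6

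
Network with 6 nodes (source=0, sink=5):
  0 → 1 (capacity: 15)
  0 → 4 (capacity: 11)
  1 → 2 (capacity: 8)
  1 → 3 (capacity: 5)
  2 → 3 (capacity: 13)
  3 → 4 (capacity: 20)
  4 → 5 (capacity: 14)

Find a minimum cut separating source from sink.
Min cut value = 14, edges: (4,5)

Min cut value: 14
Partition: S = [0, 1, 2, 3, 4], T = [5]
Cut edges: (4,5)

By max-flow min-cut theorem, max flow = min cut = 14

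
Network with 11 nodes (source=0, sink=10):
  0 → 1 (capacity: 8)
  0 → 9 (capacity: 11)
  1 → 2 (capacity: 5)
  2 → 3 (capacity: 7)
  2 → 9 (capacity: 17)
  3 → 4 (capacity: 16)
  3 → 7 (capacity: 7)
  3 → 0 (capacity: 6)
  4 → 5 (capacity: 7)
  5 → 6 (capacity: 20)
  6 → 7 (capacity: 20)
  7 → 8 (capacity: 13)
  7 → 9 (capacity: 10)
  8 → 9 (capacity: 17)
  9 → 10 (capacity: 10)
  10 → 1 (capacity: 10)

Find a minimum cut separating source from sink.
Min cut value = 10, edges: (9,10)

Min cut value: 10
Partition: S = [0, 1, 2, 3, 4, 5, 6, 7, 8, 9], T = [10]
Cut edges: (9,10)

By max-flow min-cut theorem, max flow = min cut = 10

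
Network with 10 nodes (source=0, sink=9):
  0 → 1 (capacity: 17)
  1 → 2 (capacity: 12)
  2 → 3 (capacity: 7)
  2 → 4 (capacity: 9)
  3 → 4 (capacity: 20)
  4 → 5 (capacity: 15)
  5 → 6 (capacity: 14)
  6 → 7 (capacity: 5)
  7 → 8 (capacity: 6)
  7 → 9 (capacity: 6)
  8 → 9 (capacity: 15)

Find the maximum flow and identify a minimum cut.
Max flow = 5, Min cut edges: (6,7)

Maximum flow: 5
Minimum cut: (6,7)
Partition: S = [0, 1, 2, 3, 4, 5, 6], T = [7, 8, 9]

Max-flow min-cut theorem verified: both equal 5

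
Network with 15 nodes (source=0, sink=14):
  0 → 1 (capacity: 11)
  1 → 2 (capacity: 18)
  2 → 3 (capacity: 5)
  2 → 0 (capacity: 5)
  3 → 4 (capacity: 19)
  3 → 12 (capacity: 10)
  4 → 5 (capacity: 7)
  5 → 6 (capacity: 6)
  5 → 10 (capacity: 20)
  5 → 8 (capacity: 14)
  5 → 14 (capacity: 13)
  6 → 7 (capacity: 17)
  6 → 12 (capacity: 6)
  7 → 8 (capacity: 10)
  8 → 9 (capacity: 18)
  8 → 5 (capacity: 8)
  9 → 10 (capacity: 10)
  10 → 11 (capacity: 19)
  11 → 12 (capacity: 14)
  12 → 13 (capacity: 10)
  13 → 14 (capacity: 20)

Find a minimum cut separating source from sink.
Min cut value = 5, edges: (2,3)

Min cut value: 5
Partition: S = [0, 1, 2], T = [3, 4, 5, 6, 7, 8, 9, 10, 11, 12, 13, 14]
Cut edges: (2,3)

By max-flow min-cut theorem, max flow = min cut = 5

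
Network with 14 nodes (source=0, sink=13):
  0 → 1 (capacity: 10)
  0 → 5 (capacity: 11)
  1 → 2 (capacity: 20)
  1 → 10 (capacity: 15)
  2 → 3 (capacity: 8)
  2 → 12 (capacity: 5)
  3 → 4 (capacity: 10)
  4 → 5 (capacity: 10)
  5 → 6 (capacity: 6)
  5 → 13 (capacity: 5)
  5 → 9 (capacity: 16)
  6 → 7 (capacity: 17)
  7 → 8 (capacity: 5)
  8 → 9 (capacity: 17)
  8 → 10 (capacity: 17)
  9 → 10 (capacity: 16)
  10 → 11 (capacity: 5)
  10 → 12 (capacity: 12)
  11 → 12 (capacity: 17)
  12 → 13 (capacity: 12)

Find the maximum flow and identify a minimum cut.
Max flow = 17, Min cut edges: (5,13), (12,13)

Maximum flow: 17
Minimum cut: (5,13), (12,13)
Partition: S = [0, 1, 2, 3, 4, 5, 6, 7, 8, 9, 10, 11, 12], T = [13]

Max-flow min-cut theorem verified: both equal 17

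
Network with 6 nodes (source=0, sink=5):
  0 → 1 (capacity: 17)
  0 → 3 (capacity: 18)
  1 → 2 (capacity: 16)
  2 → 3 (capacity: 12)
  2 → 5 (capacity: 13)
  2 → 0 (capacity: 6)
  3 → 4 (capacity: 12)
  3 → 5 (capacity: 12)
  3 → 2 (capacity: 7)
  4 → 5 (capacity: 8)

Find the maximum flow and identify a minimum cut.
Max flow = 33, Min cut edges: (2,5), (3,5), (4,5)

Maximum flow: 33
Minimum cut: (2,5), (3,5), (4,5)
Partition: S = [0, 1, 2, 3, 4], T = [5]

Max-flow min-cut theorem verified: both equal 33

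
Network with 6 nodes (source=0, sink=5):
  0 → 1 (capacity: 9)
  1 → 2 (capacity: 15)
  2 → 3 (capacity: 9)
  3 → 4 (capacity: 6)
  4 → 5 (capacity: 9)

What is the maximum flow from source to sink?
Maximum flow = 6

Max flow: 6

Flow assignment:
  0 → 1: 6/9
  1 → 2: 6/15
  2 → 3: 6/9
  3 → 4: 6/6
  4 → 5: 6/9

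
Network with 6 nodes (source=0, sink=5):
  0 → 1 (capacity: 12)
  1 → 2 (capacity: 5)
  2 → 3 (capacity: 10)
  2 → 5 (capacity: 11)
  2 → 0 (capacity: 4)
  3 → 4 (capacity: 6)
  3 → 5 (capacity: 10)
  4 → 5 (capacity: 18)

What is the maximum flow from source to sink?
Maximum flow = 5

Max flow: 5

Flow assignment:
  0 → 1: 5/12
  1 → 2: 5/5
  2 → 5: 5/11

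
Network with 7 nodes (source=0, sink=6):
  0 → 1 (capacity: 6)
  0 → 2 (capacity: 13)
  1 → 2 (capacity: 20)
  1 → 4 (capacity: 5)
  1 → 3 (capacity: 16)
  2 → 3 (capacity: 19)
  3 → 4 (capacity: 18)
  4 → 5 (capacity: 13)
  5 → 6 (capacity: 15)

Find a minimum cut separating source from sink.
Min cut value = 13, edges: (4,5)

Min cut value: 13
Partition: S = [0, 1, 2, 3, 4], T = [5, 6]
Cut edges: (4,5)

By max-flow min-cut theorem, max flow = min cut = 13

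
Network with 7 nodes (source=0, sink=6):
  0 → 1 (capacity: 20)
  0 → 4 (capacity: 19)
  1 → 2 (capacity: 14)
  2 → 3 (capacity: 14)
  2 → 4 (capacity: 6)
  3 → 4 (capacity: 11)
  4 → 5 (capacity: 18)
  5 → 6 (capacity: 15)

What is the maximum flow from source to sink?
Maximum flow = 15

Max flow: 15

Flow assignment:
  0 → 1: 14/20
  0 → 4: 1/19
  1 → 2: 14/14
  2 → 3: 8/14
  2 → 4: 6/6
  3 → 4: 8/11
  4 → 5: 15/18
  5 → 6: 15/15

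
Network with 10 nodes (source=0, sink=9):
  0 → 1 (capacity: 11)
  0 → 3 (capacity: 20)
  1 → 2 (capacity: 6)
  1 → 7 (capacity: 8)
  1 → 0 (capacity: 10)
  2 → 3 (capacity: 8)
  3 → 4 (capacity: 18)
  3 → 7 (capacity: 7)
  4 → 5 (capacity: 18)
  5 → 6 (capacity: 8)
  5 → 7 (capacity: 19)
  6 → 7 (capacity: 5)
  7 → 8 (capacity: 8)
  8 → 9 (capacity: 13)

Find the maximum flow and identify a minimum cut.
Max flow = 8, Min cut edges: (7,8)

Maximum flow: 8
Minimum cut: (7,8)
Partition: S = [0, 1, 2, 3, 4, 5, 6, 7], T = [8, 9]

Max-flow min-cut theorem verified: both equal 8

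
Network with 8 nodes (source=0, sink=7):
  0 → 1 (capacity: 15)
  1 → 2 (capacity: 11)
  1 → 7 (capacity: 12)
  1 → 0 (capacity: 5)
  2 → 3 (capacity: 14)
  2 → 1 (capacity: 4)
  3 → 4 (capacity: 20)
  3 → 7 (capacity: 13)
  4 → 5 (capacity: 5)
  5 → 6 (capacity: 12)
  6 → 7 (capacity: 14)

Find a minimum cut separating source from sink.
Min cut value = 15, edges: (0,1)

Min cut value: 15
Partition: S = [0], T = [1, 2, 3, 4, 5, 6, 7]
Cut edges: (0,1)

By max-flow min-cut theorem, max flow = min cut = 15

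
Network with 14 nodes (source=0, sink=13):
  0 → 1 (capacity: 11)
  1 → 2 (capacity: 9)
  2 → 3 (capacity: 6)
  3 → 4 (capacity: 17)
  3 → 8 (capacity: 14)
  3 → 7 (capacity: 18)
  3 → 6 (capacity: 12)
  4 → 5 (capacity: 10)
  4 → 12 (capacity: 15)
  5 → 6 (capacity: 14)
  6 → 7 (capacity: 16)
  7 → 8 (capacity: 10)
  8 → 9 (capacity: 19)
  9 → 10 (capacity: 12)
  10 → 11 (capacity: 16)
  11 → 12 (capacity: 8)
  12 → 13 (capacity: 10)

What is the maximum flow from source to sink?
Maximum flow = 6

Max flow: 6

Flow assignment:
  0 → 1: 6/11
  1 → 2: 6/9
  2 → 3: 6/6
  3 → 4: 6/17
  4 → 12: 6/15
  12 → 13: 6/10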